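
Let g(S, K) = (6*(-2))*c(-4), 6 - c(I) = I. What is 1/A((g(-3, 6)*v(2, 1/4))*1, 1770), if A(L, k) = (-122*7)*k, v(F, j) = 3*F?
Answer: -1/1511580 ≈ -6.6156e-7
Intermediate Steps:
c(I) = 6 - I
g(S, K) = -120 (g(S, K) = (6*(-2))*(6 - 1*(-4)) = -12*(6 + 4) = -12*10 = -120)
A(L, k) = -854*k
1/A((g(-3, 6)*v(2, 1/4))*1, 1770) = 1/(-854*1770) = 1/(-1511580) = -1/1511580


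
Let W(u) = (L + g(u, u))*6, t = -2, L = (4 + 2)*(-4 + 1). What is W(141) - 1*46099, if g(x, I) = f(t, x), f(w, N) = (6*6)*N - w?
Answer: -15739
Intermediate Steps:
L = -18 (L = 6*(-3) = -18)
f(w, N) = -w + 36*N (f(w, N) = 36*N - w = -w + 36*N)
g(x, I) = 2 + 36*x (g(x, I) = -1*(-2) + 36*x = 2 + 36*x)
W(u) = -96 + 216*u (W(u) = (-18 + (2 + 36*u))*6 = (-16 + 36*u)*6 = -96 + 216*u)
W(141) - 1*46099 = (-96 + 216*141) - 1*46099 = (-96 + 30456) - 46099 = 30360 - 46099 = -15739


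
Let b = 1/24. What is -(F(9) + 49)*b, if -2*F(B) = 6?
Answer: -23/12 ≈ -1.9167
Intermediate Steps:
F(B) = -3 (F(B) = -1/2*6 = -3)
b = 1/24 ≈ 0.041667
-(F(9) + 49)*b = -(-3 + 49)/24 = -46/24 = -1*23/12 = -23/12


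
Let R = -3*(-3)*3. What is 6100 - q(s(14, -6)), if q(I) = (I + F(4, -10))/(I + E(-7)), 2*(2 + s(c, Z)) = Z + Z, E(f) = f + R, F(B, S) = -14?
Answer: 36611/6 ≈ 6101.8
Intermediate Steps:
R = 27 (R = 9*3 = 27)
E(f) = 27 + f (E(f) = f + 27 = 27 + f)
s(c, Z) = -2 + Z (s(c, Z) = -2 + (Z + Z)/2 = -2 + (2*Z)/2 = -2 + Z)
q(I) = (-14 + I)/(20 + I) (q(I) = (I - 14)/(I + (27 - 7)) = (-14 + I)/(I + 20) = (-14 + I)/(20 + I))
6100 - q(s(14, -6)) = 6100 - (-14 + (-2 - 6))/(20 + (-2 - 6)) = 6100 - (-14 - 8)/(20 - 8) = 6100 - (-22)/12 = 6100 - 1*(-11/6) = 6100 + 11/6 = 36611/6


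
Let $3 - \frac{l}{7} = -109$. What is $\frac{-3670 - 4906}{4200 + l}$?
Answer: $- \frac{1072}{623} \approx -1.7207$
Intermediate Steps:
$l = 784$ ($l = 21 - -763 = 21 + 763 = 784$)
$\frac{-3670 - 4906}{4200 + l} = \frac{-3670 - 4906}{4200 + 784} = - \frac{8576}{4984} = \left(-8576\right) \frac{1}{4984} = - \frac{1072}{623}$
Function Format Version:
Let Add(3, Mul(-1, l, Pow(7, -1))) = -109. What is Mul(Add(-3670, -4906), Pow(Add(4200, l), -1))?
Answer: Rational(-1072, 623) ≈ -1.7207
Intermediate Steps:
l = 784 (l = Add(21, Mul(-7, -109)) = Add(21, 763) = 784)
Mul(Add(-3670, -4906), Pow(Add(4200, l), -1)) = Mul(Add(-3670, -4906), Pow(Add(4200, 784), -1)) = Mul(-8576, Pow(4984, -1)) = Mul(-8576, Rational(1, 4984)) = Rational(-1072, 623)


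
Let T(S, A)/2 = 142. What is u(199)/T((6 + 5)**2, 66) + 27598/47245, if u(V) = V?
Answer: 17239587/13417580 ≈ 1.2849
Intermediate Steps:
T(S, A) = 284 (T(S, A) = 2*142 = 284)
u(199)/T((6 + 5)**2, 66) + 27598/47245 = 199/284 + 27598/47245 = 17239587/13417580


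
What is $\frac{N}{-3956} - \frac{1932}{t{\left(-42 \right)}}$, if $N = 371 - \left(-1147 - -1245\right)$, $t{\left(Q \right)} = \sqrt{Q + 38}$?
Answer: $- \frac{273}{3956} + 966 i \approx -0.069009 + 966.0 i$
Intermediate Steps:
$t{\left(Q \right)} = \sqrt{38 + Q}$
$N = 273$ ($N = 371 - \left(-1147 + 1245\right) = 371 - 98 = 273$)
$\frac{N}{-3956} - \frac{1932}{t{\left(-42 \right)}} = \frac{273}{-3956} - \frac{1932}{\sqrt{38 - 42}} = 273 \left(- \frac{1}{3956}\right) - \frac{1932}{\sqrt{-4}} = - \frac{273}{3956} - \frac{1932}{2 i} = - \frac{273}{3956} - 1932 \left(- \frac{i}{2}\right) = - \frac{273}{3956} + 966 i$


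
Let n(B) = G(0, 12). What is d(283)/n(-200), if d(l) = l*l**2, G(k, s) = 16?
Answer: 22665187/16 ≈ 1.4166e+6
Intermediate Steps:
n(B) = 16
d(l) = l**3
d(283)/n(-200) = 283**3/16 = 22665187*(1/16) = 22665187/16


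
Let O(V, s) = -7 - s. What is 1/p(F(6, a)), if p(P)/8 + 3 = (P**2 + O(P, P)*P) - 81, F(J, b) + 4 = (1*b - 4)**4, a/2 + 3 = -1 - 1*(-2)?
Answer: -1/229824 ≈ -4.3512e-6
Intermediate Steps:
a = -4 (a = -6 + 2*(-1 - 1*(-2)) = -6 + 2*(-1 + 2) = -6 + 2*1 = -6 + 2 = -4)
F(J, b) = -4 + (-4 + b)**4 (F(J, b) = -4 + (1*b - 4)**4 = -4 + (b - 4)**4 = -4 + (-4 + b)**4)
p(P) = -672 + 8*P**2 + 8*P*(-7 - P) (p(P) = -24 + 8*((P**2 + (-7 - P)*P) - 81) = -24 + 8*((P**2 + P*(-7 - P)) - 81) = -24 + 8*(-81 + P**2 + P*(-7 - P)) = -24 + (-648 + 8*P**2 + 8*P*(-7 - P)) = -672 + 8*P**2 + 8*P*(-7 - P))
1/p(F(6, a)) = 1/(-672 - 56*(-4 + (-4 - 4)**4)) = 1/(-672 - 56*(-4 + (-8)**4)) = 1/(-672 - 56*(-4 + 4096)) = 1/(-672 - 56*4092) = 1/(-672 - 229152) = 1/(-229824) = -1/229824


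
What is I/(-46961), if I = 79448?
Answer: -79448/46961 ≈ -1.6918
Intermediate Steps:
I/(-46961) = 79448/(-46961) = 79448*(-1/46961) = -79448/46961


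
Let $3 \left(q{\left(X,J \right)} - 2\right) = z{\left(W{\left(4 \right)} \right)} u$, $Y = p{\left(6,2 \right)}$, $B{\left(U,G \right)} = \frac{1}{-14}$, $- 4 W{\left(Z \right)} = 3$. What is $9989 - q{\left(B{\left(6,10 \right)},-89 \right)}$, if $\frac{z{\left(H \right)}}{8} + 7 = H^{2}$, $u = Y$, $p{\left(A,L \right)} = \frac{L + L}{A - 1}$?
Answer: $\frac{150011}{15} \approx 10001.0$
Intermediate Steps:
$p{\left(A,L \right)} = \frac{2 L}{-1 + A}$
$W{\left(Z \right)} = - \frac{3}{4}$ ($W{\left(Z \right)} = \left(- \frac{1}{4}\right) 3 = - \frac{3}{4}$)
$B{\left(U,G \right)} = - \frac{1}{14}$
$Y = \frac{4}{5}$ ($Y = 2 \cdot 2 \frac{1}{-1 + 6} = 2 \cdot 2 \cdot \frac{1}{5} = \frac{4}{5} \approx 0.8$)
$u = \frac{4}{5} \approx 0.8$
$z{\left(H \right)} = -56 + 8 H^{2}$
$q{\left(X,J \right)} = - \frac{176}{15}$ ($q{\left(X,J \right)} = 2 + \frac{\left(-56 + 8 \left(- \frac{3}{4}\right)^{2}\right) \frac{4}{5}}{3} = 2 + \frac{\left(-56 + 8 \cdot \frac{9}{16}\right) \frac{4}{5}}{3} = 2 + \frac{\left(-56 + \frac{9}{2}\right) \frac{4}{5}}{3} = 2 + \frac{\left(- \frac{103}{2}\right) \frac{4}{5}}{3} = 2 + \frac{1}{3} \left(- \frac{206}{5}\right) = 2 - \frac{206}{15} = - \frac{176}{15}$)
$9989 - q{\left(B{\left(6,10 \right)},-89 \right)} = 9989 - - \frac{176}{15} = 9989 + \frac{176}{15} = \frac{150011}{15}$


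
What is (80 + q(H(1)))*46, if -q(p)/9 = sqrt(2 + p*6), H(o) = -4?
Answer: 3680 - 414*I*sqrt(22) ≈ 3680.0 - 1941.8*I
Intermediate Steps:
q(p) = -9*sqrt(2 + 6*p) (q(p) = -9*sqrt(2 + p*6) = -9*sqrt(2 + 6*p))
(80 + q(H(1)))*46 = (80 - 9*sqrt(2 + 6*(-4)))*46 = (80 - 9*sqrt(2 - 24))*46 = (80 - 9*I*sqrt(22))*46 = 3680 - 414*I*sqrt(22)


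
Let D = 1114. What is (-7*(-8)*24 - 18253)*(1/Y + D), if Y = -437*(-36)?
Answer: -296337817141/15732 ≈ -1.8837e+7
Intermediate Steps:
Y = 15732
(-7*(-8)*24 - 18253)*(1/Y + D) = (-7*(-8)*24 - 18253)*(1/15732 + 1114) = (56*24 - 18253)*(1/15732 + 1114) = (1344 - 18253)*(17525449/15732) = -16909*17525449/15732 = -296337817141/15732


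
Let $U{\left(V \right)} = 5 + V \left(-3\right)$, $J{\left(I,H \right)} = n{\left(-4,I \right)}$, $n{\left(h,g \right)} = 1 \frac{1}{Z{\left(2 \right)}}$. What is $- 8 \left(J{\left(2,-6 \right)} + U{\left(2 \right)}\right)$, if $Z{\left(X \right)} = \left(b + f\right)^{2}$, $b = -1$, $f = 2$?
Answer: $0$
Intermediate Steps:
$Z{\left(X \right)} = 1$ ($Z{\left(X \right)} = \left(-1 + 2\right)^{2} = 1^{2} = 1$)
$n{\left(h,g \right)} = 1$ ($n{\left(h,g \right)} = 1 \cdot 1^{-1} = 1 \cdot 1 = 1$)
$J{\left(I,H \right)} = 1$
$U{\left(V \right)} = 5 - 3 V$
$- 8 \left(J{\left(2,-6 \right)} + U{\left(2 \right)}\right) = - 8 \left(1 + \left(5 - 6\right)\right) = - 8 \left(1 - 1\right) = \left(-8\right) 0 = 0$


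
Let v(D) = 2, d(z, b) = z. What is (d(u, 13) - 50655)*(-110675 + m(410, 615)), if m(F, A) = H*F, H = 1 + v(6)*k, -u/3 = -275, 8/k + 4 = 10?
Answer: 5440024150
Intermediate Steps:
k = 4/3 (k = 8/(-4 + 10) = 8/6 = 8*(1/6) = 4/3 ≈ 1.3333)
u = 825 (u = -3*(-275) = 825)
H = 11/3 (H = 1 + 2*(4/3) = 1 + 8/3 = 11/3 ≈ 3.6667)
m(F, A) = 11*F/3
(d(u, 13) - 50655)*(-110675 + m(410, 615)) = (825 - 50655)*(-110675 + (11/3)*410) = -49830*(-110675 + 4510/3) = -49830*(-327515/3) = 5440024150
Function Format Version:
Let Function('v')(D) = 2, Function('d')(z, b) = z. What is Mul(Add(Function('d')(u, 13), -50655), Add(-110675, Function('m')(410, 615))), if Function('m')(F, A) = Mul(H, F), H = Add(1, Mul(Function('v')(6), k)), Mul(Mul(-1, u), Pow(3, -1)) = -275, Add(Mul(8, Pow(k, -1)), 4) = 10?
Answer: 5440024150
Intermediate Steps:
k = Rational(4, 3) (k = Mul(8, Pow(Add(-4, 10), -1)) = Mul(8, Pow(6, -1)) = Mul(8, Rational(1, 6)) = Rational(4, 3) ≈ 1.3333)
u = 825 (u = Mul(-3, -275) = 825)
H = Rational(11, 3) (H = Add(1, Mul(2, Rational(4, 3))) = Add(1, Rational(8, 3)) = Rational(11, 3) ≈ 3.6667)
Function('m')(F, A) = Mul(Rational(11, 3), F)
Mul(Add(Function('d')(u, 13), -50655), Add(-110675, Function('m')(410, 615))) = Mul(Add(825, -50655), Add(-110675, Mul(Rational(11, 3), 410))) = Mul(-49830, Add(-110675, Rational(4510, 3))) = Mul(-49830, Rational(-327515, 3)) = 5440024150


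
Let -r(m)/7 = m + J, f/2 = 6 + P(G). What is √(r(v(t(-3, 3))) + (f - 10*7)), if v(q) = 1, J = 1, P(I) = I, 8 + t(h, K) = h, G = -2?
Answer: 2*I*√19 ≈ 8.7178*I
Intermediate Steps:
t(h, K) = -8 + h
f = 8 (f = 2*(6 - 2) = 2*4 = 8)
r(m) = -7 - 7*m (r(m) = -7*(m + 1) = -7*(1 + m) = -7 - 7*m)
√(r(v(t(-3, 3))) + (f - 10*7)) = √((-7 - 7*1) + (8 - 10*7)) = √((-7 - 7) + (8 - 70)) = √(-14 - 62) = √(-76) = 2*I*√19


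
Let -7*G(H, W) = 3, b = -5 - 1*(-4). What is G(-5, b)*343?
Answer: -147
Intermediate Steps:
b = -1 (b = -5 + 4 = -1)
G(H, W) = -3/7 (G(H, W) = -⅐*3 = -3/7)
G(-5, b)*343 = -3/7*343 = -147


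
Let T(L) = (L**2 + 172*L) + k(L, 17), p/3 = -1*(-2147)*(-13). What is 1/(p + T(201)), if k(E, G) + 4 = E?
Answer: -1/8563 ≈ -0.00011678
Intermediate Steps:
k(E, G) = -4 + E
p = -83733 (p = 3*(-1*(-2147)*(-13)) = 3*(2147*(-13)) = 3*(-27911) = -83733)
T(L) = -4 + L**2 + 173*L (T(L) = (L**2 + 172*L) + (-4 + L) = -4 + L**2 + 173*L)
1/(p + T(201)) = 1/(-83733 + (-4 + 201**2 + 173*201)) = 1/(-83733 + (-4 + 40401 + 34773)) = 1/(-83733 + 75170) = 1/(-8563) = -1/8563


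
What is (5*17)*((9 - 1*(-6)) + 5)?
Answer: 1700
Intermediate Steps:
(5*17)*((9 - 1*(-6)) + 5) = 85*((9 + 6) + 5) = 85*(15 + 5) = 85*20 = 1700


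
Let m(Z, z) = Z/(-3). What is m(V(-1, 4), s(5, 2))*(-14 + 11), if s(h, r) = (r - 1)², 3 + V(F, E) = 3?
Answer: 0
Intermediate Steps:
V(F, E) = 0 (V(F, E) = -3 + 3 = 0)
s(h, r) = (-1 + r)²
m(Z, z) = -Z/3 (m(Z, z) = Z*(-⅓) = -Z/3)
m(V(-1, 4), s(5, 2))*(-14 + 11) = (-⅓*0)*(-14 + 11) = 0*(-3) = 0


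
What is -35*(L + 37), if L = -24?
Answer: -455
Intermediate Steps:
-35*(L + 37) = -35*(-24 + 37) = -35*13 = -455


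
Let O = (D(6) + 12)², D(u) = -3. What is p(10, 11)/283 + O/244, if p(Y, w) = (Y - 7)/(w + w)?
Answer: 252519/759572 ≈ 0.33245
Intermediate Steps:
p(Y, w) = (-7 + Y)/(2*w) (p(Y, w) = (-7 + Y)/((2*w)) = (-7 + Y)*(1/(2*w)) = (-7 + Y)/(2*w))
O = 81 (O = (-3 + 12)² = 9² = 81)
p(10, 11)/283 + O/244 = ((½)*(-7 + 10)/11)/283 + 81/244 = ((½)*(1/11)*3)*(1/283) + 81*(1/244) = (3/22)*(1/283) + 81/244 = 3/6226 + 81/244 = 252519/759572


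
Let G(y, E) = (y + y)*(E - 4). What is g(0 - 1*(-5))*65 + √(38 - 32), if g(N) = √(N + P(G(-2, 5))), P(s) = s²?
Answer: √6 + 65*√21 ≈ 300.32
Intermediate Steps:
G(y, E) = 2*y*(-4 + E) (G(y, E) = (2*y)*(-4 + E) = 2*y*(-4 + E))
g(N) = √(16 + N) (g(N) = √(N + (2*(-2)*(-4 + 5))²) = √(N + (2*(-2)*1)²) = √(N + (-4)²) = √(N + 16) = √(16 + N))
g(0 - 1*(-5))*65 + √(38 - 32) = √(16 + (0 - 1*(-5)))*65 + √(38 - 32) = √(16 + (0 + 5))*65 + √6 = √(16 + 5)*65 + √6 = √21*65 + √6 = 65*√21 + √6 = √6 + 65*√21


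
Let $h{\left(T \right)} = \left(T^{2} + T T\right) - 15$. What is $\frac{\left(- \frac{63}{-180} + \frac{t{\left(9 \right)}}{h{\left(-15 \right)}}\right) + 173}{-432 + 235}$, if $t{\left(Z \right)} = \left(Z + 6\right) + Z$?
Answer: $- \frac{20115}{22852} \approx -0.88023$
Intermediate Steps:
$h{\left(T \right)} = -15 + 2 T^{2}$ ($h{\left(T \right)} = \left(T^{2} + T^{2}\right) - 15 = 2 T^{2} - 15 = -15 + 2 T^{2}$)
$t{\left(Z \right)} = 6 + 2 Z$ ($t{\left(Z \right)} = \left(6 + Z\right) + Z = 6 + 2 Z$)
$\frac{\left(- \frac{63}{-180} + \frac{t{\left(9 \right)}}{h{\left(-15 \right)}}\right) + 173}{-432 + 235} = \frac{\left(- \frac{63}{-180} + \frac{6 + 2 \cdot 9}{-15 + 2 \left(-15\right)^{2}}\right) + 173}{-432 + 235} = \frac{\left(\left(-63\right) \left(- \frac{1}{180}\right) + \frac{6 + 18}{-15 + 2 \cdot 225}\right) + 173}{-197} = \left(\left(\frac{7}{20} + \frac{24}{-15 + 450}\right) + 173\right) \left(- \frac{1}{197}\right) = \left(\left(\frac{7}{20} + \frac{24}{435}\right) + 173\right) \left(- \frac{1}{197}\right) = \left(\left(\frac{7}{20} + 24 \cdot \frac{1}{435}\right) + 173\right) \left(- \frac{1}{197}\right) = \left(\left(\frac{7}{20} + \frac{8}{145}\right) + 173\right) \left(- \frac{1}{197}\right) = \left(\frac{47}{116} + 173\right) \left(- \frac{1}{197}\right) = \frac{20115}{116} \left(- \frac{1}{197}\right) = - \frac{20115}{22852}$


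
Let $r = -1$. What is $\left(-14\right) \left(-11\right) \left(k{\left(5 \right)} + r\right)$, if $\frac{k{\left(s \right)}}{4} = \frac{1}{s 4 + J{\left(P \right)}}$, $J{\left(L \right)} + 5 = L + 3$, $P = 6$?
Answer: $- \frac{385}{3} \approx -128.33$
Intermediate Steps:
$J{\left(L \right)} = -2 + L$ ($J{\left(L \right)} = -5 + \left(L + 3\right) = -5 + \left(3 + L\right) = -2 + L$)
$k{\left(s \right)} = \frac{4}{4 + 4 s}$ ($k{\left(s \right)} = \frac{4}{s 4 + \left(-2 + 6\right)} = \frac{4}{4 s + 4} = \frac{4}{4 + 4 s}$)
$\left(-14\right) \left(-11\right) \left(k{\left(5 \right)} + r\right) = \left(-14\right) \left(-11\right) \left(\frac{1}{1 + 5} - 1\right) = 154 \left(\frac{1}{6} - 1\right) = 154 \left(- \frac{5}{6}\right) = - \frac{385}{3}$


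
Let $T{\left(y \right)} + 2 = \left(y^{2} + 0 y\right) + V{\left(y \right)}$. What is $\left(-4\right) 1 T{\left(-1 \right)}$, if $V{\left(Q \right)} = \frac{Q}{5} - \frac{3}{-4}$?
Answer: $\frac{9}{5} \approx 1.8$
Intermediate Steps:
$V{\left(Q \right)} = \frac{3}{4} + \frac{Q}{5}$ ($V{\left(Q \right)} = Q \frac{1}{5} - - \frac{3}{4} = \frac{Q}{5} + \frac{3}{4} = \frac{3}{4} + \frac{Q}{5}$)
$T{\left(y \right)} = - \frac{5}{4} + y^{2} + \frac{y}{5}$ ($T{\left(y \right)} = -2 + \left(\left(y^{2} + 0 y\right) + \left(\frac{3}{4} + \frac{y}{5}\right)\right) = -2 + \left(\left(y^{2} + 0\right) + \left(\frac{3}{4} + \frac{y}{5}\right)\right) = -2 + \left(y^{2} + \left(\frac{3}{4} + \frac{y}{5}\right)\right) = -2 + \left(\frac{3}{4} + y^{2} + \frac{y}{5}\right) = - \frac{5}{4} + y^{2} + \frac{y}{5}$)
$\left(-4\right) 1 T{\left(-1 \right)} = \left(-4\right) 1 \left(- \frac{5}{4} + \left(-1\right)^{2} + \frac{1}{5} \left(-1\right)\right) = - 4 \left(- \frac{5}{4} + 1 - \frac{1}{5}\right) = \left(-4\right) \left(- \frac{9}{20}\right) = \frac{9}{5}$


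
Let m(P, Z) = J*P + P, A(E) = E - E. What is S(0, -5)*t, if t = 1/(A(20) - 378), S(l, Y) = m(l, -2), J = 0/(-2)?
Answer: 0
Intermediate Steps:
J = 0 (J = 0*(-½) = 0)
A(E) = 0
m(P, Z) = P (m(P, Z) = 0*P + P = 0 + P = P)
S(l, Y) = l
t = -1/378 (t = 1/(0 - 378) = 1/(-378) = -1/378 ≈ -0.0026455)
S(0, -5)*t = 0*(-1/378) = 0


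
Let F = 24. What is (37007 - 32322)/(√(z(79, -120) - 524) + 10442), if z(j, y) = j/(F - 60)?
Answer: 1761147720/3925292047 - 28110*I*√18943/3925292047 ≈ 0.44867 - 0.00098563*I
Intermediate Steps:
z(j, y) = -j/36 (z(j, y) = j/(24 - 60) = j/(-36) = j*(-1/36) = -j/36)
(37007 - 32322)/(√(z(79, -120) - 524) + 10442) = (37007 - 32322)/(√(-1/36*79 - 524) + 10442) = 4685/(√(-79/36 - 524) + 10442) = 4685/(√(-18943/36) + 10442) = 4685/(I*√18943/6 + 10442) = 4685/(10442 + I*√18943/6)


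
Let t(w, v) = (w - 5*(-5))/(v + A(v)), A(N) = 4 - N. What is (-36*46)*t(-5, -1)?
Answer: -8280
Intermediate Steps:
t(w, v) = 25/4 + w/4 (t(w, v) = (w - 5*(-5))/(v + (4 - v)) = (w + 25)/4 = (25 + w)*(¼) = 25/4 + w/4)
(-36*46)*t(-5, -1) = (-36*46)*(25/4 + (¼)*(-5)) = -1656*(25/4 - 5/4) = -1656*5 = -8280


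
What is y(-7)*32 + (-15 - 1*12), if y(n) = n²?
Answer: 1541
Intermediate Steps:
y(-7)*32 + (-15 - 1*12) = (-7)²*32 + (-15 - 1*12) = 49*32 + (-15 - 12) = 1568 - 27 = 1541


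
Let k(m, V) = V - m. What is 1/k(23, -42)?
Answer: -1/65 ≈ -0.015385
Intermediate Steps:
1/k(23, -42) = 1/(-42 - 1*23) = 1/(-42 - 23) = 1/(-65) = -1/65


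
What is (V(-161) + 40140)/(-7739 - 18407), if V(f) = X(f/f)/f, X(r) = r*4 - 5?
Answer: -6462541/4209506 ≈ -1.5352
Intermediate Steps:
X(r) = -5 + 4*r (X(r) = 4*r - 5 = -5 + 4*r)
V(f) = -1/f (V(f) = (-5 + 4*(f/f))/f = (-5 + 4*1)/f = (-5 + 4)/f = -1/f)
(V(-161) + 40140)/(-7739 - 18407) = (-1/(-161) + 40140)/(-7739 - 18407) = (-1*(-1/161) + 40140)/(-26146) = (1/161 + 40140)*(-1/26146) = (6462541/161)*(-1/26146) = -6462541/4209506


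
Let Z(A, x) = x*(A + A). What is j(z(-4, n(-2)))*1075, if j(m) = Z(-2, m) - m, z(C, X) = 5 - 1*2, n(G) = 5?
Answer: -16125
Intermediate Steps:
z(C, X) = 3 (z(C, X) = 5 - 2 = 3)
Z(A, x) = 2*A*x (Z(A, x) = x*(2*A) = 2*A*x)
j(m) = -5*m (j(m) = 2*(-2)*m - m = -4*m - m = -5*m)
j(z(-4, n(-2)))*1075 = -5*3*1075 = -15*1075 = -16125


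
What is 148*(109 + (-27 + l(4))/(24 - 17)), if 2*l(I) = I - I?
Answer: 108928/7 ≈ 15561.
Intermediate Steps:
l(I) = 0 (l(I) = (I - I)/2 = (½)*0 = 0)
148*(109 + (-27 + l(4))/(24 - 17)) = 148*(109 + (-27 + 0)/(24 - 17)) = 148*(109 - 27/7) = 148*(736/7) = 108928/7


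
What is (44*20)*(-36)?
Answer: -31680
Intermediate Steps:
(44*20)*(-36) = 880*(-36) = -31680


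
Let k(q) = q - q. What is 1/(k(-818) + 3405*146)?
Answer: 1/497130 ≈ 2.0115e-6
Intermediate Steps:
k(q) = 0
1/(k(-818) + 3405*146) = 1/(0 + 3405*146) = 1/(0 + 497130) = 1/497130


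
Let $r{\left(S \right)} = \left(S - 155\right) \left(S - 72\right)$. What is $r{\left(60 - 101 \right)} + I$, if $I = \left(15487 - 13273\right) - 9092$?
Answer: $15270$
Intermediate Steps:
$I = -6878$ ($I = 2214 - 9092 = -6878$)
$r{\left(S \right)} = \left(-155 + S\right) \left(-72 + S\right)$
$r{\left(60 - 101 \right)} + I = \left(11160 + \left(60 - 101\right)^{2} - 227 \left(60 - 101\right)\right) - 6878 = \left(11160 + \left(-41\right)^{2} - -9307\right) - 6878 = \left(11160 + 1681 + 9307\right) - 6878 = 22148 - 6878 = 15270$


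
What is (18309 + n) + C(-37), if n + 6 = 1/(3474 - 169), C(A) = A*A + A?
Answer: 64893676/3305 ≈ 19635.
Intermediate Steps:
C(A) = A + A² (C(A) = A² + A = A + A²)
n = -19829/3305 (n = -6 + 1/(3474 - 169) = -6 + 1/3305 = -19829/3305 ≈ -5.9997)
(18309 + n) + C(-37) = (18309 - 19829/3305) - 37*(1 - 37) = 60491416/3305 - 37*(-36) = 60491416/3305 + 1332 = 64893676/3305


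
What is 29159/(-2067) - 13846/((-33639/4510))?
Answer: 3284458621/1782867 ≈ 1842.2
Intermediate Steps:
29159/(-2067) - 13846/((-33639/4510)) = 29159*(-1/2067) - 13846/((-33639*1/4510)) = -2243/159 - 13846/(-33639/4510) = -2243/159 - 13846*(-4510/33639) = -2243/159 + 62445460/33639 = 3284458621/1782867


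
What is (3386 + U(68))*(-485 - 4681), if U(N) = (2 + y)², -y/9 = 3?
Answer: -20720826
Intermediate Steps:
y = -27 (y = -9*3 = -27)
U(N) = 625 (U(N) = (2 - 27)² = (-25)² = 625)
(3386 + U(68))*(-485 - 4681) = (3386 + 625)*(-485 - 4681) = 4011*(-5166) = -20720826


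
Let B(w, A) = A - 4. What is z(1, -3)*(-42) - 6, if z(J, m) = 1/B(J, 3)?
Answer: 36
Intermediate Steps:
B(w, A) = -4 + A
z(J, m) = -1 (z(J, m) = 1/(-4 + 3) = 1/(-1) = -1)
z(1, -3)*(-42) - 6 = -1*(-42) - 6 = 42 - 6 = 36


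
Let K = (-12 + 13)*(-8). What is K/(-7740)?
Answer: 2/1935 ≈ 0.0010336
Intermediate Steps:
K = -8 (K = 1*(-8) = -8)
K/(-7740) = -8/(-7740) = -8*(-1/7740) = 2/1935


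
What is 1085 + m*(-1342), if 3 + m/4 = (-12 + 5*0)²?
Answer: -755803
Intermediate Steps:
m = 564 (m = -12 + 4*(-12 + 5*0)² = -12 + 4*(-12 + 0)² = -12 + 4*(-12)² = -12 + 4*144 = -12 + 576 = 564)
1085 + m*(-1342) = 1085 + 564*(-1342) = 1085 - 756888 = -755803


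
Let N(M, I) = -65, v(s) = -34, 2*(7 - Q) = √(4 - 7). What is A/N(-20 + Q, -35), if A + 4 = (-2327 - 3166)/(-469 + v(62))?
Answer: -3481/32695 ≈ -0.10647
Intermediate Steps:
Q = 7 - I*√3/2 (Q = 7 - √(4 - 7)/2 = 7 - I*√3/2 ≈ 7.0 - 0.86602*I)
A = 3481/503 (A = -4 + (-2327 - 3166)/(-469 - 34) = -4 - 5493/(-503) = -4 - 5493*(-1/503) = -4 + 5493/503 = 3481/503 ≈ 6.9205)
A/N(-20 + Q, -35) = (3481/503)/(-65) = (3481/503)*(-1/65) = -3481/32695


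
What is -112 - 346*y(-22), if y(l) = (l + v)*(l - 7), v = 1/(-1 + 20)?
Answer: -4186306/19 ≈ -2.2033e+5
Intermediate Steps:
v = 1/19 ≈ 0.052632
y(l) = (-7 + l)*(1/19 + l) (y(l) = (l + 1/19)*(l - 7) = (1/19 + l)*(-7 + l) = (-7 + l)*(1/19 + l))
-112 - 346*y(-22) = -112 - 346*(-7/19 + (-22)² - 132/19*(-22)) = -112 - 346*(-7/19 + 484 + 2904/19) = -112 - 346*12093/19 = -112 - 4184178/19 = -4186306/19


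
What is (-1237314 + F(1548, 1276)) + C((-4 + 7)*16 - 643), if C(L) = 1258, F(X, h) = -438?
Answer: -1236494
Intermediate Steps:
(-1237314 + F(1548, 1276)) + C((-4 + 7)*16 - 643) = (-1237314 - 438) + 1258 = -1237752 + 1258 = -1236494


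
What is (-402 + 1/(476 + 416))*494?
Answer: -88570001/446 ≈ -1.9859e+5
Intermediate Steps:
(-402 + 1/(476 + 416))*494 = (-402 + 1/892)*494 = -358583/892*494 = -88570001/446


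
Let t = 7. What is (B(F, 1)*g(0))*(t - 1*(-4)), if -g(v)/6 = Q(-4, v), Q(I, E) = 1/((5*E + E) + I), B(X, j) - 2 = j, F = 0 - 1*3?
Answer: 99/2 ≈ 49.500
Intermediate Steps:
F = -3 (F = 0 - 3 = -3)
B(X, j) = 2 + j
Q(I, E) = 1/(I + 6*E) (Q(I, E) = 1/(6*E + I) = 1/(I + 6*E))
g(v) = -6/(-4 + 6*v)
(B(F, 1)*g(0))*(t - 1*(-4)) = ((2 + 1)*(-3/(-2 + 3*0)))*(7 - 1*(-4)) = (3*(-3/(-2 + 0)))*(7 + 4) = (3*(-3/(-2)))*11 = (3*(-3*(-½)))*11 = (3*(3/2))*11 = (9/2)*11 = 99/2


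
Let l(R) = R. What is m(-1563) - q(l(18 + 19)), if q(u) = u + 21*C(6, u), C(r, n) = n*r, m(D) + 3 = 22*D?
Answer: -39088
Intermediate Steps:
m(D) = -3 + 22*D
q(u) = 127*u (q(u) = u + 21*(u*6) = u + 21*(6*u) = u + 126*u = 127*u)
m(-1563) - q(l(18 + 19)) = (-3 + 22*(-1563)) - 127*(18 + 19) = (-3 - 34386) - 127*37 = -34389 - 1*4699 = -34389 - 4699 = -39088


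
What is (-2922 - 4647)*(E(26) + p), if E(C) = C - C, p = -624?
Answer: 4723056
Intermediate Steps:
E(C) = 0
(-2922 - 4647)*(E(26) + p) = (-2922 - 4647)*(0 - 624) = -7569*(-624) = 4723056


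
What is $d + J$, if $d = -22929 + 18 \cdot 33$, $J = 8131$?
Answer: $-14204$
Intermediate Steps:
$d = -22335$ ($d = -22929 + 594 = -22335$)
$d + J = -22335 + 8131 = -14204$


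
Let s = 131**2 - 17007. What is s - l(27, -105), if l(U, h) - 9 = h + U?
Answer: 223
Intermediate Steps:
l(U, h) = 9 + U + h (l(U, h) = 9 + (h + U) = 9 + (U + h) = 9 + U + h)
s = 154 (s = 17161 - 17007 = 154)
s - l(27, -105) = 154 - (9 + 27 - 105) = 154 - 1*(-69) = 154 + 69 = 223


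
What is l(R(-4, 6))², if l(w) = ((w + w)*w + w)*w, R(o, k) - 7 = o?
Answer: 3969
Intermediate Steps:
R(o, k) = 7 + o
l(w) = w*(w + 2*w²) (l(w) = ((2*w)*w + w)*w = (2*w² + w)*w = (w + 2*w²)*w = w*(w + 2*w²))
l(R(-4, 6))² = ((7 - 4)²*(1 + 2*(7 - 4)))² = (3²*(1 + 2*3))² = (9*(1 + 6))² = (9*7)² = 63² = 3969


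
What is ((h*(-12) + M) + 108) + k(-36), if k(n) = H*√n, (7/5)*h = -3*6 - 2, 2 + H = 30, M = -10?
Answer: 1886/7 + 168*I ≈ 269.43 + 168.0*I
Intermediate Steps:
H = 28 (H = -2 + 30 = 28)
h = -100/7 (h = 5*(-3*6 - 2)/7 = 5*(-18 - 2)/7 = (5/7)*(-20) = -100/7 ≈ -14.286)
k(n) = 28*√n
((h*(-12) + M) + 108) + k(-36) = ((-100/7*(-12) - 10) + 108) + 28*√(-36) = ((1200/7 - 10) + 108) + 28*(6*I) = (1130/7 + 108) + 168*I = 1886/7 + 168*I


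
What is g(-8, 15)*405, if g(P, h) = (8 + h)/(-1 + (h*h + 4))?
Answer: 3105/76 ≈ 40.855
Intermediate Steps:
g(P, h) = (8 + h)/(3 + h²) (g(P, h) = (8 + h)/(-1 + (h² + 4)) = (8 + h)/(-1 + (4 + h²)) = (8 + h)/(3 + h²))
g(-8, 15)*405 = ((8 + 15)/(3 + 15²))*405 = (23/(3 + 225))*405 = (23/228)*405 = 3105/76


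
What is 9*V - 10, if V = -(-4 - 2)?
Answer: 44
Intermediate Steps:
V = 6 (V = -1*(-6) = 6)
9*V - 10 = 9*6 - 10 = 54 - 10 = 44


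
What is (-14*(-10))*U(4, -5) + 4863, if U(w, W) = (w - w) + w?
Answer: 5423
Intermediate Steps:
U(w, W) = w (U(w, W) = 0 + w = w)
(-14*(-10))*U(4, -5) + 4863 = -14*(-10)*4 + 4863 = 140*4 + 4863 = 560 + 4863 = 5423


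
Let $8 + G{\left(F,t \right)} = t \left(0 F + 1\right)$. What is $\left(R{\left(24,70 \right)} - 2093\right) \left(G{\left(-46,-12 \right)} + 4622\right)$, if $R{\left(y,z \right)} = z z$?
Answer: $12917814$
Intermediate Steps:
$R{\left(y,z \right)} = z^{2}$
$G{\left(F,t \right)} = -8 + t$ ($G{\left(F,t \right)} = -8 + t \left(0 F + 1\right) = -8 + t \left(0 + 1\right) = -8 + t 1 = -8 + t$)
$\left(R{\left(24,70 \right)} - 2093\right) \left(G{\left(-46,-12 \right)} + 4622\right) = \left(70^{2} - 2093\right) \left(\left(-8 - 12\right) + 4622\right) = \left(4900 - 2093\right) \left(-20 + 4622\right) = 2807 \cdot 4602 = 12917814$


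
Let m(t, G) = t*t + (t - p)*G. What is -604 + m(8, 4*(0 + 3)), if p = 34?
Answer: -852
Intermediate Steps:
m(t, G) = t² + G*(-34 + t) (m(t, G) = t*t + (t - 1*34)*G = t² + (t - 34)*G = t² + (-34 + t)*G = t² + G*(-34 + t))
-604 + m(8, 4*(0 + 3)) = -604 + (8² - 136*(0 + 3) + (4*(0 + 3))*8) = -604 + (64 - 136*3 + (4*3)*8) = -604 + (64 - 34*12 + 12*8) = -604 + (64 - 408 + 96) = -604 - 248 = -852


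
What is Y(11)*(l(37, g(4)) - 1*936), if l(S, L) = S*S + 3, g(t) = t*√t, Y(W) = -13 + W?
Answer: -872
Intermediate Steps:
g(t) = t^(3/2)
l(S, L) = 3 + S² (l(S, L) = S² + 3 = 3 + S²)
Y(11)*(l(37, g(4)) - 1*936) = (-13 + 11)*((3 + 37²) - 1*936) = -2*((3 + 1369) - 936) = -2*(1372 - 936) = -2*436 = -872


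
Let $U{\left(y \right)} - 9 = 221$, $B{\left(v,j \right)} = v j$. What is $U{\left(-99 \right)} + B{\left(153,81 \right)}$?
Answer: $12623$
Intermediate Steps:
$B{\left(v,j \right)} = j v$
$U{\left(y \right)} = 230$ ($U{\left(y \right)} = 9 + 221 = 230$)
$U{\left(-99 \right)} + B{\left(153,81 \right)} = 230 + 81 \cdot 153 = 230 + 12393 = 12623$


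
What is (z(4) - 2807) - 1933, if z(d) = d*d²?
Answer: -4676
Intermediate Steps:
z(d) = d³
(z(4) - 2807) - 1933 = (4³ - 2807) - 1933 = (64 - 2807) - 1933 = -2743 - 1933 = -4676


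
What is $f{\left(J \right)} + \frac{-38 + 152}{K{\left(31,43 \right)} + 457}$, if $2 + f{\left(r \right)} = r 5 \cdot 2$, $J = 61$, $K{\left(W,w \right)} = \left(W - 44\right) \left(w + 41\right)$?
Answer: $\frac{385966}{635} \approx 607.82$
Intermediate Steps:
$K{\left(W,w \right)} = \left(-44 + W\right) \left(41 + w\right)$
$f{\left(r \right)} = -2 + 10 r$ ($f{\left(r \right)} = -2 + r 5 \cdot 2 = -2 + 5 r 2 = -2 + 10 r$)
$f{\left(J \right)} + \frac{-38 + 152}{K{\left(31,43 \right)} + 457} = \left(-2 + 10 \cdot 61\right) + \frac{-38 + 152}{\left(-1804 - 1892 + 41 \cdot 31 + 31 \cdot 43\right) + 457} = \left(-2 + 610\right) + \frac{114}{\left(-1804 - 1892 + 1271 + 1333\right) + 457} = 608 + \frac{114}{-1092 + 457} = 608 + \frac{114}{-635} = 608 + 114 \left(- \frac{1}{635}\right) = 608 - \frac{114}{635} = \frac{385966}{635}$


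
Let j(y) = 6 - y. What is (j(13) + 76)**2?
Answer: 4761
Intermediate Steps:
(j(13) + 76)**2 = ((6 - 1*13) + 76)**2 = ((6 - 13) + 76)**2 = (-7 + 76)**2 = 69**2 = 4761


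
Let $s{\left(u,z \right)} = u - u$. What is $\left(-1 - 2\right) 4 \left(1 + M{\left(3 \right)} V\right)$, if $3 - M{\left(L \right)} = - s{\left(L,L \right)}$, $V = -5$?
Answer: $168$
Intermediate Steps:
$s{\left(u,z \right)} = 0$
$M{\left(L \right)} = 3$ ($M{\left(L \right)} = 3 - \left(-1\right) 0 = 3 - 0 = 3 + 0 = 3$)
$\left(-1 - 2\right) 4 \left(1 + M{\left(3 \right)} V\right) = \left(-1 - 2\right) 4 \left(1 + 3 \left(-5\right)\right) = \left(-3\right) 4 \left(1 - 15\right) = \left(-12\right) \left(-14\right) = 168$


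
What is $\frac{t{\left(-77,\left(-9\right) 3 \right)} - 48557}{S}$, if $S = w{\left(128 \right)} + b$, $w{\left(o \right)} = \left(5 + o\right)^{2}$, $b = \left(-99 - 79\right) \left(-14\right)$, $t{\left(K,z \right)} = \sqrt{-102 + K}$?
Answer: $- \frac{48557}{20181} + \frac{i \sqrt{179}}{20181} \approx -2.4061 + 0.00066295 i$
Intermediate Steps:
$b = 2492$ ($b = \left(-178\right) \left(-14\right) = 2492$)
$S = 20181$ ($S = \left(5 + 128\right)^{2} + 2492 = 133^{2} + 2492 = 17689 + 2492 = 20181$)
$\frac{t{\left(-77,\left(-9\right) 3 \right)} - 48557}{S} = \frac{\sqrt{-102 - 77} - 48557}{20181} = \left(\sqrt{-179} - 48557\right) \frac{1}{20181} = \left(i \sqrt{179} - 48557\right) \frac{1}{20181} = \left(-48557 + i \sqrt{179}\right) \frac{1}{20181} = - \frac{48557}{20181} + \frac{i \sqrt{179}}{20181}$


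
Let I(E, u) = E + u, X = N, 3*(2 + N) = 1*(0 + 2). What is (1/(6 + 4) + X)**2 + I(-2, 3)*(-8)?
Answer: -5831/900 ≈ -6.4789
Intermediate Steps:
N = -4/3 (N = -2 + (1*(0 + 2))/3 = -2 + (1*2)/3 = -2 + (1/3)*2 = -2 + 2/3 = -4/3 ≈ -1.3333)
X = -4/3 ≈ -1.3333
(1/(6 + 4) + X)**2 + I(-2, 3)*(-8) = (1/(6 + 4) - 4/3)**2 + (-2 + 3)*(-8) = (1/10 - 4/3)**2 + 1*(-8) = (1/10 - 4/3)**2 - 8 = (-37/30)**2 - 8 = 1369/900 - 8 = -5831/900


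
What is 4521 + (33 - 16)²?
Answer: 4810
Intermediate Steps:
4521 + (33 - 16)² = 4521 + 17² = 4521 + 289 = 4810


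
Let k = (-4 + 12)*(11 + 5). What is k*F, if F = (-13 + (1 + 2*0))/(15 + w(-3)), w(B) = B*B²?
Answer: 128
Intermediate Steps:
k = 128 (k = 8*16 = 128)
w(B) = B³
F = 1 (F = (-13 + (1 + 2*0))/(15 + (-3)³) = (-13 + (1 + 0))/(15 - 27) = (-13 + 1)/(-12) = -12*(-1/12) = 1)
k*F = 128*1 = 128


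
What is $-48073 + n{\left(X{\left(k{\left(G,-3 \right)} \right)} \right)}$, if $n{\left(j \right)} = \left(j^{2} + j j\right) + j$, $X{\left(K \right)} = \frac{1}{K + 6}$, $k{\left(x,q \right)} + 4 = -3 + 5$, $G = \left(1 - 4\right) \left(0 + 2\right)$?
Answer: $- \frac{384581}{8} \approx -48073.0$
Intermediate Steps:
$G = -6$ ($G = \left(-3\right) 2 = -6$)
$k{\left(x,q \right)} = -2$ ($k{\left(x,q \right)} = -4 + \left(-3 + 5\right) = -4 + 2 = -2$)
$X{\left(K \right)} = \frac{1}{6 + K}$
$n{\left(j \right)} = j + 2 j^{2}$ ($n{\left(j \right)} = \left(j^{2} + j^{2}\right) + j = 2 j^{2} + j = j + 2 j^{2}$)
$-48073 + n{\left(X{\left(k{\left(G,-3 \right)} \right)} \right)} = -48073 + \frac{1 + \frac{2}{6 - 2}}{6 - 2} = -48073 + \frac{1 + \frac{2}{4}}{4} = -48073 + \frac{1 + 2 \cdot \frac{1}{4}}{4} = -48073 + \frac{1 + \frac{1}{2}}{4} = -48073 + \frac{1}{4} \cdot \frac{3}{2} = -48073 + \frac{3}{8} = - \frac{384581}{8}$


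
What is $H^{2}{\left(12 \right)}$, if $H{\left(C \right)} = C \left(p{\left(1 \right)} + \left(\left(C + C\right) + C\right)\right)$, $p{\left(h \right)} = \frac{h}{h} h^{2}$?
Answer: $197136$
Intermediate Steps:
$p{\left(h \right)} = h^{2}$ ($p{\left(h \right)} = 1 h^{2} = h^{2}$)
$H{\left(C \right)} = C \left(1 + 3 C\right)$ ($H{\left(C \right)} = C \left(1^{2} + \left(\left(C + C\right) + C\right)\right) = C \left(1 + \left(2 C + C\right)\right) = C \left(1 + 3 C\right)$)
$H^{2}{\left(12 \right)} = \left(12 \left(1 + 3 \cdot 12\right)\right)^{2} = \left(12 \left(1 + 36\right)\right)^{2} = \left(12 \cdot 37\right)^{2} = 444^{2} = 197136$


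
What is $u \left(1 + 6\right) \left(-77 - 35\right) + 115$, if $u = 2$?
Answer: $-1453$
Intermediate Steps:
$u \left(1 + 6\right) \left(-77 - 35\right) + 115 = 2 \left(1 + 6\right) \left(-77 - 35\right) + 115 = 2 \cdot 7 \left(-112\right) + 115 = 14 \left(-112\right) + 115 = -1568 + 115 = -1453$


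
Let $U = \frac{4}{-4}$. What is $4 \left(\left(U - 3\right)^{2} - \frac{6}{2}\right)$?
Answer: $52$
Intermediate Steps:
$U = -1$ ($U = 4 \left(- \frac{1}{4}\right) = -1$)
$4 \left(\left(U - 3\right)^{2} - \frac{6}{2}\right) = 4 \left(\left(-1 - 3\right)^{2} - \frac{6}{2}\right) = 4 \left(\left(-4\right)^{2} - 3\right) = 4 \left(16 - 3\right) = 4 \cdot 13 = 52$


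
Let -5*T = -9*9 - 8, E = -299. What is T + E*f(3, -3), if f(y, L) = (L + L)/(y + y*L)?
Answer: -1406/5 ≈ -281.20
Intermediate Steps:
f(y, L) = 2*L/(y + L*y) (f(y, L) = (2*L)/(y + L*y) = 2*L/(y + L*y))
T = 89/5 (T = -(-9*9 - 8)/5 = -(-81 - 8)/5 = -⅕*(-89) = 89/5 ≈ 17.800)
T + E*f(3, -3) = 89/5 - 598*(-3)/(3*(1 - 3)) = 89/5 - 598*(-3)/(3*(-2)) = 89/5 - 598*(-3)*(-1)/(3*2) = 89/5 - 299*1 = 89/5 - 299 = -1406/5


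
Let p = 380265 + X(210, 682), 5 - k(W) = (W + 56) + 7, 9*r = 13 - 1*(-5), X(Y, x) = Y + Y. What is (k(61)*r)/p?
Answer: -238/380685 ≈ -0.00062519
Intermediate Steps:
X(Y, x) = 2*Y
r = 2 (r = (13 - 1*(-5))/9 = (13 + 5)/9 = (⅑)*18 = 2)
k(W) = -58 - W (k(W) = 5 - ((W + 56) + 7) = 5 - ((56 + W) + 7) = 5 - (63 + W) = 5 + (-63 - W) = -58 - W)
p = 380685 (p = 380265 + 2*210 = 380265 + 420 = 380685)
(k(61)*r)/p = ((-58 - 1*61)*2)/380685 = ((-58 - 61)*2)*(1/380685) = -119*2*(1/380685) = -238*1/380685 = -238/380685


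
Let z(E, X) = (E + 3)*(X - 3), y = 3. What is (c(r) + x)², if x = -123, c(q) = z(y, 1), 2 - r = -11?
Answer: 18225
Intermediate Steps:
r = 13 (r = 2 - 1*(-11) = 2 + 11 = 13)
z(E, X) = (-3 + X)*(3 + E) (z(E, X) = (3 + E)*(-3 + X) = (-3 + X)*(3 + E))
c(q) = -12 (c(q) = -9 - 3*3 + 3*1 + 3*1 = -9 - 9 + 3 + 3 = -12)
(c(r) + x)² = (-12 - 123)² = (-135)² = 18225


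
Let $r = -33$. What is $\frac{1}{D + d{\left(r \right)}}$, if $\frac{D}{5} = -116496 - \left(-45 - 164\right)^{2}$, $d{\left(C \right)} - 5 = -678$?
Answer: $- \frac{1}{801558} \approx -1.2476 \cdot 10^{-6}$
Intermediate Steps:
$d{\left(C \right)} = -673$ ($d{\left(C \right)} = 5 - 678 = -673$)
$D = -800885$ ($D = 5 \left(-116496 - \left(-45 - 164\right)^{2}\right) = 5 \left(-116496 - \left(-209\right)^{2}\right) = 5 \left(-116496 - 43681\right) = 5 \left(-160177\right) = -800885$)
$\frac{1}{D + d{\left(r \right)}} = \frac{1}{-800885 - 673} = \frac{1}{-801558} = - \frac{1}{801558}$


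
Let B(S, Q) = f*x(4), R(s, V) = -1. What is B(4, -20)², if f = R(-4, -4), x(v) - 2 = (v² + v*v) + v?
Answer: 1444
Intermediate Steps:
x(v) = 2 + v + 2*v² (x(v) = 2 + ((v² + v*v) + v) = 2 + ((v² + v²) + v) = 2 + (2*v² + v) = 2 + (v + 2*v²) = 2 + v + 2*v²)
f = -1
B(S, Q) = -38 (B(S, Q) = -(2 + 4 + 2*4²) = -(2 + 4 + 2*16) = -(2 + 4 + 32) = -1*38 = -38)
B(4, -20)² = (-38)² = 1444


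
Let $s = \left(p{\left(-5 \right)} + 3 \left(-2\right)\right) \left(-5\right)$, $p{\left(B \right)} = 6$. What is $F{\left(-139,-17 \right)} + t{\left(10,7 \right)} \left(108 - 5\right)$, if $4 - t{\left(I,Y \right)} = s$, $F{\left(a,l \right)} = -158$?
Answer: $254$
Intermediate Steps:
$s = 0$ ($s = \left(6 + 3 \left(-2\right)\right) \left(-5\right) = \left(6 - 6\right) \left(-5\right) = 0 \left(-5\right) = 0$)
$t{\left(I,Y \right)} = 4$ ($t{\left(I,Y \right)} = 4 - 0 = 4 + 0 = 4$)
$F{\left(-139,-17 \right)} + t{\left(10,7 \right)} \left(108 - 5\right) = -158 + 4 \left(108 - 5\right) = -158 + 4 \cdot 103 = -158 + 412 = 254$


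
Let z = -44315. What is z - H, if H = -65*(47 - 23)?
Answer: -42755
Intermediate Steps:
H = -1560 (H = -65*24 = -1560)
z - H = -44315 - 1*(-1560) = -44315 + 1560 = -42755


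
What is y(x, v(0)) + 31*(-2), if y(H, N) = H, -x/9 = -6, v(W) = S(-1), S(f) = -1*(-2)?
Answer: -8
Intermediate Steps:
S(f) = 2
v(W) = 2
x = 54 (x = -9*(-6) = 54)
y(x, v(0)) + 31*(-2) = 54 + 31*(-2) = 54 - 62 = -8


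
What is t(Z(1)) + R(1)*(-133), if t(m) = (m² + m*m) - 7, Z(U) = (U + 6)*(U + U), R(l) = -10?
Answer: 1715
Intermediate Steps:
Z(U) = 2*U*(6 + U) (Z(U) = (6 + U)*(2*U) = 2*U*(6 + U))
t(m) = -7 + 2*m² (t(m) = (m² + m²) - 7 = 2*m² - 7 = -7 + 2*m²)
t(Z(1)) + R(1)*(-133) = (-7 + 2*(2*1*(6 + 1))²) - 10*(-133) = (-7 + 2*(2*1*7)²) + 1330 = (-7 + 2*14²) + 1330 = (-7 + 2*196) + 1330 = (-7 + 392) + 1330 = 385 + 1330 = 1715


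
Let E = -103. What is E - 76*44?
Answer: -3447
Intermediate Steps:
E - 76*44 = -103 - 76*44 = -103 - 3344 = -3447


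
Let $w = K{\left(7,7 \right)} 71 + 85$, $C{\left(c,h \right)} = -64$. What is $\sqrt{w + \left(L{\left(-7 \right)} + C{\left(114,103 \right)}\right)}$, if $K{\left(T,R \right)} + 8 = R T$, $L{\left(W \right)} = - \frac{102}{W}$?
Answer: $\frac{\sqrt{144382}}{7} \approx 54.282$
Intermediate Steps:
$K{\left(T,R \right)} = -8 + R T$
$w = 2996$ ($w = \left(-8 + 7 \cdot 7\right) 71 + 85 = \left(-8 + 49\right) 71 + 85 = 41 \cdot 71 + 85 = 2911 + 85 = 2996$)
$\sqrt{w + \left(L{\left(-7 \right)} + C{\left(114,103 \right)}\right)} = \sqrt{2996 - \left(64 + \frac{102}{-7}\right)} = \sqrt{2996 - \frac{346}{7}} = \sqrt{\frac{20626}{7}} = \frac{\sqrt{144382}}{7}$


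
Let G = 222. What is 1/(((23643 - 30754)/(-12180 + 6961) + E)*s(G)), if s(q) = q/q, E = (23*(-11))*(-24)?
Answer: 5219/31696879 ≈ 0.00016465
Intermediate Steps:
E = 6072 (E = -253*(-24) = 6072)
s(q) = 1
1/(((23643 - 30754)/(-12180 + 6961) + E)*s(G)) = 1/(((23643 - 30754)/(-12180 + 6961) + 6072)*1) = 1/(-7111/(-5219) + 6072) = 1/(-7111*(-1/5219) + 6072) = 1/(7111/5219 + 6072) = 1/(31696879/5219) = (5219/31696879)*1 = 5219/31696879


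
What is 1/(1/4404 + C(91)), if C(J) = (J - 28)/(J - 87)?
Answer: 1101/17341 ≈ 0.063491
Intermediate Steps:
C(J) = (-28 + J)/(-87 + J)
1/(1/4404 + C(91)) = 1/(1/4404 + (-28 + 91)/(-87 + 91)) = 1/(1/4404 + 63/4) = 1/(17341/1101) = 1101/17341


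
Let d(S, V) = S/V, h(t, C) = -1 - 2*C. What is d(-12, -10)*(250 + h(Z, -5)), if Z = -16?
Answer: 1554/5 ≈ 310.80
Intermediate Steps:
d(-12, -10)*(250 + h(Z, -5)) = (-12/(-10))*(250 + (-1 - 2*(-5))) = (-12*(-1/10))*(250 + (-1 + 10)) = 6*(250 + 9)/5 = (6/5)*259 = 1554/5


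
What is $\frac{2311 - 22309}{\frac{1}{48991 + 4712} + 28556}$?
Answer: $- \frac{1073952594}{1533542869} \approx -0.70031$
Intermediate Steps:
$\frac{2311 - 22309}{\frac{1}{48991 + 4712} + 28556} = - \frac{19998}{\frac{1}{53703} + 28556} = - \frac{19998}{\frac{1533542869}{53703}} = \left(-19998\right) \frac{53703}{1533542869} = - \frac{1073952594}{1533542869}$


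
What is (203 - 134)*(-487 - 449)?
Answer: -64584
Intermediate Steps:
(203 - 134)*(-487 - 449) = 69*(-936) = -64584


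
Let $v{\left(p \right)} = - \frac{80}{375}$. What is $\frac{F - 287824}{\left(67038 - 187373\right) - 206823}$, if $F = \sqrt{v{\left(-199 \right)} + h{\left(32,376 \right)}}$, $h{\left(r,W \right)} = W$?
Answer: $\frac{143912}{163579} - \frac{\sqrt{21138}}{2453685} \approx 0.87971$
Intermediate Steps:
$v{\left(p \right)} = - \frac{16}{75}$ ($v{\left(p \right)} = \left(-80\right) \frac{1}{375} = - \frac{16}{75}$)
$F = \frac{2 \sqrt{21138}}{15}$ ($F = \sqrt{- \frac{16}{75} + 376} = \sqrt{\frac{28184}{75}} = \frac{2 \sqrt{21138}}{15} \approx 19.385$)
$\frac{F - 287824}{\left(67038 - 187373\right) - 206823} = \frac{\frac{2 \sqrt{21138}}{15} - 287824}{\left(67038 - 187373\right) - 206823} = \frac{-287824 + \frac{2 \sqrt{21138}}{15}}{\left(67038 - 187373\right) - 206823} = \frac{-287824 + \frac{2 \sqrt{21138}}{15}}{-120335 - 206823} = \frac{-287824 + \frac{2 \sqrt{21138}}{15}}{-327158} = \left(-287824 + \frac{2 \sqrt{21138}}{15}\right) \left(- \frac{1}{327158}\right) = \frac{143912}{163579} - \frac{\sqrt{21138}}{2453685}$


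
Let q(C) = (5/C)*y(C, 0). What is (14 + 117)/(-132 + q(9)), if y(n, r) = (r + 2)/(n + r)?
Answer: -10611/10682 ≈ -0.99335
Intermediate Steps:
y(n, r) = (2 + r)/(n + r)
q(C) = 10/C² (q(C) = (5/C)*((2 + 0)/(C + 0)) = (5/C)*(2/C) = 10/C²)
(14 + 117)/(-132 + q(9)) = (14 + 117)/(-132 + 10/9²) = 131/(-132 + 10*(1/81)) = 131/(-132 + 10/81) = 131/(-10682/81) = -81/10682*131 = -10611/10682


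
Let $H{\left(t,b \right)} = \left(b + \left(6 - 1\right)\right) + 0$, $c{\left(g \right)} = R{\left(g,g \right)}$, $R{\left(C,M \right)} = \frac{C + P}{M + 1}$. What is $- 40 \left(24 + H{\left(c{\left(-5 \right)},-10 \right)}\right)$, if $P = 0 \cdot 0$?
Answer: $-760$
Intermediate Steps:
$P = 0$
$R{\left(C,M \right)} = \frac{C}{1 + M}$ ($R{\left(C,M \right)} = \frac{C + 0}{M + 1} = \frac{C}{1 + M}$)
$c{\left(g \right)} = \frac{g}{1 + g}$
$H{\left(t,b \right)} = 5 + b$ ($H{\left(t,b \right)} = \left(b + \left(6 - 1\right)\right) + 0 = \left(b + 5\right) + 0 = \left(5 + b\right) + 0 = 5 + b$)
$- 40 \left(24 + H{\left(c{\left(-5 \right)},-10 \right)}\right) = - 40 \left(24 + \left(5 - 10\right)\right) = - 40 \left(24 - 5\right) = \left(-40\right) 19 = -760$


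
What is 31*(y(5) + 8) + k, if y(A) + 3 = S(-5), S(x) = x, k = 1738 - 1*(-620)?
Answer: 2358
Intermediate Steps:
k = 2358 (k = 1738 + 620 = 2358)
y(A) = -8 (y(A) = -3 - 5 = -8)
31*(y(5) + 8) + k = 31*(-8 + 8) + 2358 = 31*0 + 2358 = 0 + 2358 = 2358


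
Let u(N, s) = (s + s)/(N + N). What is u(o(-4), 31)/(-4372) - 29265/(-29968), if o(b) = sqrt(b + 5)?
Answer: 31754393/32755024 ≈ 0.96945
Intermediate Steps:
o(b) = sqrt(5 + b)
u(N, s) = s/N (u(N, s) = (2*s)/((2*N)) = (2*s)*(1/(2*N)) = s/N)
u(o(-4), 31)/(-4372) - 29265/(-29968) = (31/(sqrt(5 - 4)))/(-4372) - 29265/(-29968) = (31/(sqrt(1)))*(-1/4372) - 29265*(-1/29968) = (31/1)*(-1/4372) + 29265/29968 = (31*1)*(-1/4372) + 29265/29968 = 31*(-1/4372) + 29265/29968 = -31/4372 + 29265/29968 = 31754393/32755024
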